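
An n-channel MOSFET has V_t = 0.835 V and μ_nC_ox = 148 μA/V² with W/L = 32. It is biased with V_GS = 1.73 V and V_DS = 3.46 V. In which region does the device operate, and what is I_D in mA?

k_n = μ_nC_ox · (W/L) = 4.736 mA/V².
V_ov = V_GS − V_t = 1.73 − 0.835 = 0.895 V.
Since V_DS = 3.46 V ≥ V_ov = 0.895 V, the device is in saturation.
I_D = ½ k_n V_ov² = 0.5 × 4.736 × 0.895² = 1.9 mA.

Saturation; I_D = 1.90 mA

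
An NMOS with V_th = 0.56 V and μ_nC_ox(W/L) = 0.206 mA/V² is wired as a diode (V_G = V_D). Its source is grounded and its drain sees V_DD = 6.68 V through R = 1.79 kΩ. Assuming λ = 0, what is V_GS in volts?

V_GS = 4.22 V

With gate tied to drain, V_GS = V_DS ≥ V_GS − V_th, so the device is in saturation.
KCL at the drain: ½ k_n (V_GS − V_th)² = (V_DD − V_GS)/R.
Let x = V_GS − 0.56. Then 0.184 x² + x − 6.12 = 0, giving x = 3.66 V (positive root), so V_GS = 4.22 V.
I_D = (V_DD − V_GS)/R = (6.68 − 4.22) / 1.79 = 1.38 mA.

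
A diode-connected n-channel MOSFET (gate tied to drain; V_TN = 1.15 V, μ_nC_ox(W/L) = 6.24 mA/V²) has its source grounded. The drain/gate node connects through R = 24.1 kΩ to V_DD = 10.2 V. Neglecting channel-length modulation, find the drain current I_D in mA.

I_D = 0.361 mA

With gate tied to drain, V_GS = V_DS ≥ V_GS − V_TN, so the device is in saturation.
KCL at the drain: ½ k_n (V_GS − V_TN)² = (V_DD − V_GS)/R.
Let x = V_GS − 1.15. Then 75.2 x² + x − 9.05 = 0, giving x = 0.34 V (positive root), so V_GS = 1.49 V.
I_D = (V_DD − V_GS)/R = (10.2 − 1.49) / 24.1 = 0.361 mA.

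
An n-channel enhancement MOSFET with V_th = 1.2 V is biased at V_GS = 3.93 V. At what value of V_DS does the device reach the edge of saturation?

V_DS,sat = 2.73 V

The boundary between triode and saturation is V_DS = V_GS − V_th = V_ov.
V_ov = 3.93 − 1.2 = 2.73 V.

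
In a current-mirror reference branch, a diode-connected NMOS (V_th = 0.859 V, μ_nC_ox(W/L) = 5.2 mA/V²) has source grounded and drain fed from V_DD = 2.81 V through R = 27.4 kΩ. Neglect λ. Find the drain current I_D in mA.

I_D = 0.0654 mA

With gate tied to drain, V_GS = V_DS ≥ V_GS − V_th, so the device is in saturation.
KCL at the drain: ½ k_n (V_GS − V_th)² = (V_DD − V_GS)/R.
Let x = V_GS − 0.859. Then 71.2 x² + x − 1.951 = 0, giving x = 0.159 V (positive root), so V_GS = 1.02 V.
I_D = (V_DD − V_GS)/R = (2.81 − 1.02) / 27.4 = 0.0654 mA.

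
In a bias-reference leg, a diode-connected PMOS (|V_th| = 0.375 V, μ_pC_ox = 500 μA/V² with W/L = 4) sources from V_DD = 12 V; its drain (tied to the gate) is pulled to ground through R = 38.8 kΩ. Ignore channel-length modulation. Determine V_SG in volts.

V_SG = 0.910 V

With gate tied to drain, V_SG = V_SD ≥ V_SG − |V_th|, so the device is in saturation.
k_p = μ_pC_ox · (W/L) = 2 mA/V².
KCL at the drain: ½ k_p (V_SG − |V_th|)² = (V_DD − V_SG)/R.
Let x = V_SG − 0.375. Then 38.8 x² + x − 11.62 = 0, giving x = 0.535 V (positive root), so V_SG = 0.91 V.
I_D = (V_DD − V_SG)/R = (12 − 0.91) / 38.8 = 0.286 mA.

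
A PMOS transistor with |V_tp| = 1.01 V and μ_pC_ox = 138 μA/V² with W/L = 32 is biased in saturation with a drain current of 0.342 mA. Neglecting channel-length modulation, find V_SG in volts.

V_SG = 1.40 V

k_p = μ_pC_ox · (W/L) = 4.416 mA/V².
In saturation I_D = ½ k_p (V_SG − |V_tp|)², so V_SG − |V_tp| = √(2 I_D / k_p) = √(2 × 0.342 / 4.416) = 0.394 V.
V_SG = 1.01 + 0.394 = 1.4 V.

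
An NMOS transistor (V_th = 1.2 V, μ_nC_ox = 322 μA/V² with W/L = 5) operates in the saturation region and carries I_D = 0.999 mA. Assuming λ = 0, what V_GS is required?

V_GS = 2.31 V

k_n = μ_nC_ox · (W/L) = 1.61 mA/V².
In saturation I_D = ½ k_n (V_GS − V_th)², so V_GS − V_th = √(2 I_D / k_n) = √(2 × 0.999 / 1.61) = 1.11 V.
V_GS = 1.2 + 1.11 = 2.31 V.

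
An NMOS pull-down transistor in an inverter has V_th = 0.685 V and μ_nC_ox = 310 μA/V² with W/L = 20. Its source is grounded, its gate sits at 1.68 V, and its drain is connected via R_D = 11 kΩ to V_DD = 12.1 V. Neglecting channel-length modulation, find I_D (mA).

I_D = 1.08 mA

V_GS = V_G = 1.68 V, so V_ov = 1.68 − 0.685 = 0.995 V.
k_n = μ_nC_ox · (W/L) = 6.2 mA/V².
Assume saturation: I_D = ½ k_n V_ov² = 0.5 × 6.2 × 0.995² = 3.07 mA, giving V_DS = V_DD − I_D R_D = 12.1 − 3.07 × 11 = -21.7 V.
But -21.7 V < V_ov = 0.995 V, so the device is actually in triode.
In triode I_D = k_n[V_ov V_DS − ½ V_DS²] and I_D = (V_DD − V_DS)/R_D. Equating: 34.1 V_DS² − 68.86 V_DS + 12.1 = 0, giving V_DS = 0.194 V (the root below V_ov).
I_D = (12.1 − 0.194) / 11 = 1.08 mA.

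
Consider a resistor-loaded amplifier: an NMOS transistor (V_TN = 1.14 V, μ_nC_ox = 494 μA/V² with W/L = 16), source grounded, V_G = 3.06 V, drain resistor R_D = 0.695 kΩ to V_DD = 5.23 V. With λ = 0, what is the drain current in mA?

I_D = 6.78 mA

V_GS = V_G = 3.06 V, so V_ov = 3.06 − 1.14 = 1.92 V.
k_n = μ_nC_ox · (W/L) = 7.904 mA/V².
Assume saturation: I_D = ½ k_n V_ov² = 0.5 × 7.904 × 1.92² = 14.6 mA, giving V_DS = V_DD − I_D R_D = 5.23 − 14.6 × 0.695 = -4.9 V.
But -4.9 V < V_ov = 1.92 V, so the device is actually in triode.
In triode I_D = k_n[V_ov V_DS − ½ V_DS²] and I_D = (V_DD − V_DS)/R_D. Equating: 2.75 V_DS² − 11.55 V_DS + 5.23 = 0, giving V_DS = 0.516 V (the root below V_ov).
I_D = (5.23 − 0.516) / 0.695 = 6.78 mA.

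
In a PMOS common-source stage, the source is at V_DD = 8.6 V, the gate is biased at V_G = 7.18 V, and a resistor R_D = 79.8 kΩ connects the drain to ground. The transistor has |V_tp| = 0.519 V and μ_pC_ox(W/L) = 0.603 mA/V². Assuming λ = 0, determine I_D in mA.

V_SG = V_DD − V_G = 8.6 − 7.18 = 1.42 V, so V_ov = 1.42 − 0.519 = 0.901 V.
Assume saturation: I_D = ½ k_p V_ov² = 0.5 × 0.603 × 0.901² = 0.245 mA, giving V_SD = V_DD − I_D R_D = 8.6 − 0.245 × 79.8 = -10.9 V.
But -10.9 V < V_ov = 0.901 V, so the device is actually in triode.
In triode I_D = k_p[V_ov V_SD − ½ V_SD²] and I_D = (V_DD − V_SD)/R_D. Equating: 24.1 V_SD² − 44.36 V_SD + 8.6 = 0, giving V_SD = 0.22 V (the root below V_ov).
I_D = (8.6 − 0.22) / 79.8 = 0.105 mA.

I_D = 0.105 mA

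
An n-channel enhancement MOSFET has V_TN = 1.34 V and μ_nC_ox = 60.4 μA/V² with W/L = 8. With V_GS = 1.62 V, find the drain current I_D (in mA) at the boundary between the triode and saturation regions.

At the boundary V_DS = V_ov = V_GS − V_TN = 1.62 − 1.34 = 0.28 V.
k_n = μ_nC_ox · (W/L) = 0.4832 mA/V².
I_D = ½ k_n V_ov² = 0.5 × 0.4832 × 0.28² = 0.0189 mA.

I_D = 0.0189 mA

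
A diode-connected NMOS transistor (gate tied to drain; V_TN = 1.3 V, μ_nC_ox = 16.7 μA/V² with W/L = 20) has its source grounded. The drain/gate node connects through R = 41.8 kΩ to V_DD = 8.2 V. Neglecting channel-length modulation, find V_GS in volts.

With gate tied to drain, V_GS = V_DS ≥ V_GS − V_TN, so the device is in saturation.
k_n = μ_nC_ox · (W/L) = 0.334 mA/V².
KCL at the drain: ½ k_n (V_GS − V_TN)² = (V_DD − V_GS)/R.
Let x = V_GS − 1.3. Then 6.98 x² + x − 6.9 = 0, giving x = 0.925 V (positive root), so V_GS = 2.23 V.
I_D = (V_DD − V_GS)/R = (8.2 − 2.23) / 41.8 = 0.143 mA.

V_GS = 2.23 V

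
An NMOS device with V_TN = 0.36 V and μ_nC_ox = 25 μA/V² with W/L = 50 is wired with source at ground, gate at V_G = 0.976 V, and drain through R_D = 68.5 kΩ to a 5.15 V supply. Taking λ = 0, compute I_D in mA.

V_GS = V_G = 0.976 V, so V_ov = 0.976 − 0.36 = 0.616 V.
k_n = μ_nC_ox · (W/L) = 1.25 mA/V².
Assume saturation: I_D = ½ k_n V_ov² = 0.5 × 1.25 × 0.616² = 0.237 mA, giving V_DS = V_DD − I_D R_D = 5.15 − 0.237 × 68.5 = -11.1 V.
But -11.1 V < V_ov = 0.616 V, so the device is actually in triode.
In triode I_D = k_n[V_ov V_DS − ½ V_DS²] and I_D = (V_DD − V_DS)/R_D. Equating: 42.8 V_DS² − 53.74 V_DS + 5.15 = 0, giving V_DS = 0.105 V (the root below V_ov).
I_D = (5.15 − 0.105) / 68.5 = 0.0737 mA.

I_D = 0.0737 mA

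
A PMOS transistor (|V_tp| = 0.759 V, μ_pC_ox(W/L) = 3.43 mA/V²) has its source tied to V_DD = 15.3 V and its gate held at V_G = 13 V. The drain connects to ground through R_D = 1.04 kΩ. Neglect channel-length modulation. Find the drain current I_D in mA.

I_D = 4.07 mA

V_SG = V_DD − V_G = 15.3 − 13 = 2.3 V, so V_ov = 2.3 − 0.759 = 1.54 V.
Assume saturation: I_D = ½ k_p V_ov² = 0.5 × 3.43 × 1.54² = 4.07 mA, giving V_SD = V_DD − I_D R_D = 15.3 − 4.07 × 1.04 = 11.1 V.
V_SD = 11.1 V ≥ V_ov = 1.54 V, confirming saturation.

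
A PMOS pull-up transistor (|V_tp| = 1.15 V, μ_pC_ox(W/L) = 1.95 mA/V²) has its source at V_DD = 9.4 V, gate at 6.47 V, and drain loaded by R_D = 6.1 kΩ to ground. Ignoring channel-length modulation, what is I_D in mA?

I_D = 1.46 mA

V_SG = V_DD − V_G = 9.4 − 6.47 = 2.93 V, so V_ov = 2.93 − 1.15 = 1.78 V.
Assume saturation: I_D = ½ k_p V_ov² = 0.5 × 1.95 × 1.78² = 3.09 mA, giving V_SD = V_DD − I_D R_D = 9.4 − 3.09 × 6.1 = -9.44 V.
But -9.44 V < V_ov = 1.78 V, so the device is actually in triode.
In triode I_D = k_p[V_ov V_SD − ½ V_SD²] and I_D = (V_DD − V_SD)/R_D. Equating: 5.95 V_SD² − 22.17 V_SD + 9.4 = 0, giving V_SD = 0.488 V (the root below V_ov).
I_D = (9.4 − 0.488) / 6.1 = 1.46 mA.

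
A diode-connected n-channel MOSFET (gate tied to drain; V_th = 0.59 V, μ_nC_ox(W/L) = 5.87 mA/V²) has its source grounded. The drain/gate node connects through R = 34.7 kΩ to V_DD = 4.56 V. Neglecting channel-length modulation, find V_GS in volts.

With gate tied to drain, V_GS = V_DS ≥ V_GS − V_th, so the device is in saturation.
KCL at the drain: ½ k_n (V_GS − V_th)² = (V_DD − V_GS)/R.
Let x = V_GS − 0.59. Then 102 x² + x − 3.97 = 0, giving x = 0.193 V (positive root), so V_GS = 0.783 V.
I_D = (V_DD − V_GS)/R = (4.56 − 0.783) / 34.7 = 0.109 mA.

V_GS = 0.783 V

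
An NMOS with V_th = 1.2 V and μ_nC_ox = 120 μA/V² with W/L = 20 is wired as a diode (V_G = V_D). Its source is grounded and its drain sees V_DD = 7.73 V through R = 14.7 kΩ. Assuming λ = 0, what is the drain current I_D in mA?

With gate tied to drain, V_GS = V_DS ≥ V_GS − V_th, so the device is in saturation.
k_n = μ_nC_ox · (W/L) = 2.4 mA/V².
KCL at the drain: ½ k_n (V_GS − V_th)² = (V_DD − V_GS)/R.
Let x = V_GS − 1.2. Then 17.6 x² + x − 6.53 = 0, giving x = 0.581 V (positive root), so V_GS = 1.78 V.
I_D = (V_DD − V_GS)/R = (7.73 − 1.78) / 14.7 = 0.405 mA.

I_D = 0.405 mA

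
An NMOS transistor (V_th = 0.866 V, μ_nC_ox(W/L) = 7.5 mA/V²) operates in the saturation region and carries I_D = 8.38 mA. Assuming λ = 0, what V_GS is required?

V_GS = 2.36 V

In saturation I_D = ½ k_n (V_GS − V_th)², so V_GS − V_th = √(2 I_D / k_n) = √(2 × 8.38 / 7.5) = 1.49 V.
V_GS = 0.866 + 1.49 = 2.36 V.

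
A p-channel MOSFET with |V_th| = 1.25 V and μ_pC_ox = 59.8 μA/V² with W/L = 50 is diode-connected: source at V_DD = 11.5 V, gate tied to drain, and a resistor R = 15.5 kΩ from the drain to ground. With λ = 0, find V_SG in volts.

With gate tied to drain, V_SG = V_SD ≥ V_SG − |V_th|, so the device is in saturation.
k_p = μ_pC_ox · (W/L) = 2.99 mA/V².
KCL at the drain: ½ k_p (V_SG − |V_th|)² = (V_DD − V_SG)/R.
Let x = V_SG − 1.25. Then 23.2 x² + x − 10.25 = 0, giving x = 0.644 V (positive root), so V_SG = 1.89 V.
I_D = (V_DD − V_SG)/R = (11.5 − 1.89) / 15.5 = 0.62 mA.

V_SG = 1.89 V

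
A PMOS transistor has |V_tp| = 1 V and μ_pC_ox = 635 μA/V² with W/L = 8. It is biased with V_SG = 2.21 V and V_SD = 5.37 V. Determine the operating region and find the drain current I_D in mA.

Saturation; I_D = 3.72 mA

k_p = μ_pC_ox · (W/L) = 5.08 mA/V².
V_ov = V_SG − |V_tp| = 2.21 − 1 = 1.21 V.
Since V_SD = 5.37 V ≥ V_ov = 1.21 V, the device is in saturation.
I_D = ½ k_p V_ov² = 0.5 × 5.08 × 1.21² = 3.72 mA.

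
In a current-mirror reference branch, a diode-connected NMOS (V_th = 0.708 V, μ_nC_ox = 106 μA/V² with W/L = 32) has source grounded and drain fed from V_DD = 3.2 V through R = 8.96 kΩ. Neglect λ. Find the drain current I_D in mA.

With gate tied to drain, V_GS = V_DS ≥ V_GS − V_th, so the device is in saturation.
k_n = μ_nC_ox · (W/L) = 3.392 mA/V².
KCL at the drain: ½ k_n (V_GS − V_th)² = (V_DD − V_GS)/R.
Let x = V_GS − 0.708. Then 15.2 x² + x − 2.492 = 0, giving x = 0.373 V (positive root), so V_GS = 1.08 V.
I_D = (V_DD − V_GS)/R = (3.2 − 1.08) / 8.96 = 0.236 mA.

I_D = 0.236 mA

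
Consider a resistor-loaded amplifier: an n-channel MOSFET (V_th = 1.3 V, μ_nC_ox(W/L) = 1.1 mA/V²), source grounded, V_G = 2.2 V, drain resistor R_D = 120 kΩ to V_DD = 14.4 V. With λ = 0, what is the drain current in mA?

I_D = 0.119 mA

V_GS = V_G = 2.2 V, so V_ov = 2.2 − 1.3 = 0.9 V.
Assume saturation: I_D = ½ k_n V_ov² = 0.5 × 1.1 × 0.9² = 0.446 mA, giving V_DS = V_DD − I_D R_D = 14.4 − 0.446 × 120 = -39.1 V.
But -39.1 V < V_ov = 0.9 V, so the device is actually in triode.
In triode I_D = k_n[V_ov V_DS − ½ V_DS²] and I_D = (V_DD − V_DS)/R_D. Equating: 66 V_DS² − 119.8 V_DS + 14.4 = 0, giving V_DS = 0.129 V (the root below V_ov).
I_D = (14.4 − 0.129) / 120 = 0.119 mA.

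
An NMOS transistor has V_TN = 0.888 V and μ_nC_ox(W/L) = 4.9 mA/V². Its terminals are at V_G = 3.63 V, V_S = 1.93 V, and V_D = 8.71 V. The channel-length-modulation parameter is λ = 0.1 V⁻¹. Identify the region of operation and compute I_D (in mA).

Saturation; I_D = 2.71 mA

V_GS = V_G − V_S = 3.63 − 1.93 = 1.7 V; V_DS = V_D − V_S = 8.71 − 1.93 = 6.78 V.
V_ov = V_GS − V_TN = 1.7 − 0.888 = 0.812 V.
Since V_DS = 6.78 V ≥ V_ov = 0.812 V, the device is in saturation.
I_D = ½ k_n V_ov² (1 + λ V_DS) = 0.5 × 4.9 × 0.812² × (1 + 0.1 × 6.78) = 2.71 mA.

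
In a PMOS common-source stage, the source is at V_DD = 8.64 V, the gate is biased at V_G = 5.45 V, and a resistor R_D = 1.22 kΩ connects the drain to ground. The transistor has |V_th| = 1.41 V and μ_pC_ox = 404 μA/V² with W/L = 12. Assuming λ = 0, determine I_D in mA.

I_D = 6.25 mA

V_SG = V_DD − V_G = 8.64 − 5.45 = 3.19 V, so V_ov = 3.19 − 1.41 = 1.78 V.
k_p = μ_pC_ox · (W/L) = 4.848 mA/V².
Assume saturation: I_D = ½ k_p V_ov² = 0.5 × 4.848 × 1.78² = 7.68 mA, giving V_SD = V_DD − I_D R_D = 8.64 − 7.68 × 1.22 = -0.73 V.
But -0.73 V < V_ov = 1.78 V, so the device is actually in triode.
In triode I_D = k_p[V_ov V_SD − ½ V_SD²] and I_D = (V_DD − V_SD)/R_D. Equating: 2.96 V_SD² − 11.53 V_SD + 8.64 = 0, giving V_SD = 1.01 V (the root below V_ov).
I_D = (8.64 − 1.01) / 1.22 = 6.25 mA.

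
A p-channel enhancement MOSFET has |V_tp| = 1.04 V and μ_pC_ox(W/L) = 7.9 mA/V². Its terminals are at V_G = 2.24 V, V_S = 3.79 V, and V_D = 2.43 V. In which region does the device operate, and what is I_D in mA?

V_SG = V_S − V_G = 3.79 − 2.24 = 1.55 V; V_SD = V_S − V_D = 3.79 − 2.43 = 1.36 V.
V_ov = V_SG − |V_tp| = 1.55 − 1.04 = 0.51 V.
Since V_SD = 1.36 V ≥ V_ov = 0.51 V, the device is in saturation.
I_D = ½ k_p V_ov² = 0.5 × 7.9 × 0.51² = 1.03 mA.

Saturation; I_D = 1.03 mA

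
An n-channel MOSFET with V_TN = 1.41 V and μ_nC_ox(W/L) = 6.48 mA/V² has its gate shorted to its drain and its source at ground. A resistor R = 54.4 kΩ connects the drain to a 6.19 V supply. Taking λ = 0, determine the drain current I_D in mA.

I_D = 0.0849 mA

With gate tied to drain, V_GS = V_DS ≥ V_GS − V_TN, so the device is in saturation.
KCL at the drain: ½ k_n (V_GS − V_TN)² = (V_DD − V_GS)/R.
Let x = V_GS − 1.41. Then 176 x² + x − 4.78 = 0, giving x = 0.162 V (positive root), so V_GS = 1.57 V.
I_D = (V_DD − V_GS)/R = (6.19 − 1.57) / 54.4 = 0.0849 mA.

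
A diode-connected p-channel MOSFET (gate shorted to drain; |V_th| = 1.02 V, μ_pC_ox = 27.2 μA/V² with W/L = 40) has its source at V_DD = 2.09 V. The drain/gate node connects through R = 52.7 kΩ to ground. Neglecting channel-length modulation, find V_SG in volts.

With gate tied to drain, V_SG = V_SD ≥ V_SG − |V_th|, so the device is in saturation.
k_p = μ_pC_ox · (W/L) = 1.088 mA/V².
KCL at the drain: ½ k_p (V_SG − |V_th|)² = (V_DD − V_SG)/R.
Let x = V_SG − 1.02. Then 28.7 x² + x − 1.07 = 0, giving x = 0.177 V (positive root), so V_SG = 1.2 V.
I_D = (V_DD − V_SG)/R = (2.09 − 1.2) / 52.7 = 0.017 mA.

V_SG = 1.20 V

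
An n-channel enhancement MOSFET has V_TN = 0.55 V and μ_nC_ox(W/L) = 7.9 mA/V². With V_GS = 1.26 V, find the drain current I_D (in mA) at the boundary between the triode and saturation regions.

At the boundary V_DS = V_ov = V_GS − V_TN = 1.26 − 0.55 = 0.71 V.
I_D = ½ k_n V_ov² = 0.5 × 7.9 × 0.71² = 1.99 mA.

I_D = 1.99 mA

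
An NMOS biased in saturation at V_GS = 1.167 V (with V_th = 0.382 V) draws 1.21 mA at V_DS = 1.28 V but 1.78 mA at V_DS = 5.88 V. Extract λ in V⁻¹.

λ = 0.118 V⁻¹

With V_GS fixed, I_D ∝ (1 + λ V_DS) in saturation, so I_D2/I_D1 = (1 + λ V_DS2)/(1 + λ V_DS1).
1.78/1.21 = 1.471 = (1 + 5.88 λ)/(1 + 1.28 λ).
Solving: λ (I_D1 V_DS2 − I_D2 V_DS1) = I_D2 − I_D1, so λ = (1.78 − 1.21) / (1.21 × 5.88 − 1.78 × 1.28) = 0.57 / 4.84 = 0.118 V⁻¹.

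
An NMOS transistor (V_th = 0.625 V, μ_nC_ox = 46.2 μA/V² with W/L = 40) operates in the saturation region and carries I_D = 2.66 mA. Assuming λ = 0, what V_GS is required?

k_n = μ_nC_ox · (W/L) = 1.848 mA/V².
In saturation I_D = ½ k_n (V_GS − V_th)², so V_GS − V_th = √(2 I_D / k_n) = √(2 × 2.66 / 1.848) = 1.7 V.
V_GS = 0.625 + 1.7 = 2.32 V.

V_GS = 2.32 V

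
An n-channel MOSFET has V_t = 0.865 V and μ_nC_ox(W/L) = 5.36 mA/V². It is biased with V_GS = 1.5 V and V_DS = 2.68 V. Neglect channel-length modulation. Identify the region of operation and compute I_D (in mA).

Saturation; I_D = 1.08 mA

V_ov = V_GS − V_t = 1.5 − 0.865 = 0.635 V.
Since V_DS = 2.68 V ≥ V_ov = 0.635 V, the device is in saturation.
I_D = ½ k_n V_ov² = 0.5 × 5.36 × 0.635² = 1.08 mA.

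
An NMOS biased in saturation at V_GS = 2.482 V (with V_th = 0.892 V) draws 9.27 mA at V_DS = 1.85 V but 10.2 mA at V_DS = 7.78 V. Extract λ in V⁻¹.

With V_GS fixed, I_D ∝ (1 + λ V_DS) in saturation, so I_D2/I_D1 = (1 + λ V_DS2)/(1 + λ V_DS1).
10.2/9.27 = 1.1 = (1 + 7.78 λ)/(1 + 1.85 λ).
Solving: λ (I_D1 V_DS2 − I_D2 V_DS1) = I_D2 − I_D1, so λ = (10.2 − 9.27) / (9.27 × 7.78 − 10.2 × 1.85) = 0.93 / 53.3 = 0.0175 V⁻¹.

λ = 0.0175 V⁻¹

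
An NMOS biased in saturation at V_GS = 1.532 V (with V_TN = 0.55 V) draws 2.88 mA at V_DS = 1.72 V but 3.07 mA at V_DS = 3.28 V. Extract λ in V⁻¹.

λ = 0.0456 V⁻¹

With V_GS fixed, I_D ∝ (1 + λ V_DS) in saturation, so I_D2/I_D1 = (1 + λ V_DS2)/(1 + λ V_DS1).
3.07/2.88 = 1.066 = (1 + 3.28 λ)/(1 + 1.72 λ).
Solving: λ (I_D1 V_DS2 − I_D2 V_DS1) = I_D2 − I_D1, so λ = (3.07 − 2.88) / (2.88 × 3.28 − 3.07 × 1.72) = 0.19 / 4.17 = 0.0456 V⁻¹.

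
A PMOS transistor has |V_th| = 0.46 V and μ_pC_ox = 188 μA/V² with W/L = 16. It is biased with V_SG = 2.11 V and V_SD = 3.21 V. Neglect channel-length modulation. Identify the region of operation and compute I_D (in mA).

Saturation; I_D = 4.09 mA

k_p = μ_pC_ox · (W/L) = 3.008 mA/V².
V_ov = V_SG − |V_th| = 2.11 − 0.46 = 1.65 V.
Since V_SD = 3.21 V ≥ V_ov = 1.65 V, the device is in saturation.
I_D = ½ k_p V_ov² = 0.5 × 3.008 × 1.65² = 4.09 mA.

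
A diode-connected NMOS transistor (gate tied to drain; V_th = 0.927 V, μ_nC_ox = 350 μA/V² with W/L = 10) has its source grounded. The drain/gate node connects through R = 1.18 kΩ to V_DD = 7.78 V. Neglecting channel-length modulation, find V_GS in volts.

With gate tied to drain, V_GS = V_DS ≥ V_GS − V_th, so the device is in saturation.
k_n = μ_nC_ox · (W/L) = 3.5 mA/V².
KCL at the drain: ½ k_n (V_GS − V_th)² = (V_DD − V_GS)/R.
Let x = V_GS − 0.927. Then 2.06 x² + x − 6.853 = 0, giving x = 1.6 V (positive root), so V_GS = 2.52 V.
I_D = (V_DD − V_GS)/R = (7.78 − 2.52) / 1.18 = 4.46 mA.

V_GS = 2.52 V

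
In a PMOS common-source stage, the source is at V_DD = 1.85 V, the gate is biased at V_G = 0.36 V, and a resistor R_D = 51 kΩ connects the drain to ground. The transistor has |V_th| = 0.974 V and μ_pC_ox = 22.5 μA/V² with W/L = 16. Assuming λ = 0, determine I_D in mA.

I_D = 0.0320 mA

V_SG = V_DD − V_G = 1.85 − 0.36 = 1.49 V, so V_ov = 1.49 − 0.974 = 0.516 V.
k_p = μ_pC_ox · (W/L) = 0.36 mA/V².
Assume saturation: I_D = ½ k_p V_ov² = 0.5 × 0.36 × 0.516² = 0.0479 mA, giving V_SD = V_DD − I_D R_D = 1.85 − 0.0479 × 51 = -0.594 V.
But -0.594 V < V_ov = 0.516 V, so the device is actually in triode.
In triode I_D = k_p[V_ov V_SD − ½ V_SD²] and I_D = (V_DD − V_SD)/R_D. Equating: 9.18 V_SD² − 10.47 V_SD + 1.85 = 0, giving V_SD = 0.218 V (the root below V_ov).
I_D = (1.85 − 0.218) / 51 = 0.032 mA.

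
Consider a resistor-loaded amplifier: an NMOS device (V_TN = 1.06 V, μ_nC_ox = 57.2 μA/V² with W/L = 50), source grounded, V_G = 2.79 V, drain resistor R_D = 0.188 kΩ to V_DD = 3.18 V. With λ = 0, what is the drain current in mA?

V_GS = V_G = 2.79 V, so V_ov = 2.79 − 1.06 = 1.73 V.
k_n = μ_nC_ox · (W/L) = 2.86 mA/V².
Assume saturation: I_D = ½ k_n V_ov² = 0.5 × 2.86 × 1.73² = 4.28 mA, giving V_DS = V_DD − I_D R_D = 3.18 − 4.28 × 0.188 = 2.38 V.
V_DS = 2.38 V ≥ V_ov = 1.73 V, confirming saturation.

I_D = 4.28 mA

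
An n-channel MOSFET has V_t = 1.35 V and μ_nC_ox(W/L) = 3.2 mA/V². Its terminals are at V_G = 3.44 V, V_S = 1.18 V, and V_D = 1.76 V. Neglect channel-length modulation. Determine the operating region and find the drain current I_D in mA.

Triode; I_D = 1.15 mA

V_GS = V_G − V_S = 3.44 − 1.18 = 2.26 V; V_DS = V_D − V_S = 1.76 − 1.18 = 0.58 V.
V_ov = V_GS − V_t = 2.26 − 1.35 = 0.91 V.
Since V_DS = 0.58 V < V_ov = 0.91 V, the device is in the triode region.
I_D = k_n [V_ov · V_DS − ½ V_DS²] = 3.2 × [0.91 × 0.58 − 0.5 × 0.58²] = 1.15 mA.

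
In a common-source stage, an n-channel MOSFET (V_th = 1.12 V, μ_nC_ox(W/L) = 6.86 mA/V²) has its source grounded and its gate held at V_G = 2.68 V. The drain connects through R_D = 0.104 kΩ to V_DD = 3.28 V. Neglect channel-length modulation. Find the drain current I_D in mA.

I_D = 8.35 mA

V_GS = V_G = 2.68 V, so V_ov = 2.68 − 1.12 = 1.56 V.
Assume saturation: I_D = ½ k_n V_ov² = 0.5 × 6.86 × 1.56² = 8.35 mA, giving V_DS = V_DD − I_D R_D = 3.28 − 8.35 × 0.104 = 2.41 V.
V_DS = 2.41 V ≥ V_ov = 1.56 V, confirming saturation.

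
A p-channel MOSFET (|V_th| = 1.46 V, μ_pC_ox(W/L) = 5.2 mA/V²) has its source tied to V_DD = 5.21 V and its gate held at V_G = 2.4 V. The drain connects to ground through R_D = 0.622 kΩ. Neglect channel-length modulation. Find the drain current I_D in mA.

I_D = 4.74 mA

V_SG = V_DD − V_G = 5.21 − 2.4 = 2.81 V, so V_ov = 2.81 − 1.46 = 1.35 V.
Assume saturation: I_D = ½ k_p V_ov² = 0.5 × 5.2 × 1.35² = 4.74 mA, giving V_SD = V_DD − I_D R_D = 5.21 − 4.74 × 0.622 = 2.26 V.
V_SD = 2.26 V ≥ V_ov = 1.35 V, confirming saturation.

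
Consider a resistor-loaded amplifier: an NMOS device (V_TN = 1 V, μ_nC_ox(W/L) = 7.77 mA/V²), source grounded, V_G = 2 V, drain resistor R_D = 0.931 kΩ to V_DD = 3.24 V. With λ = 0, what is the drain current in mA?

V_GS = V_G = 2 V, so V_ov = 2 − 1 = 1 V.
Assume saturation: I_D = ½ k_n V_ov² = 0.5 × 7.77 × 1² = 3.88 mA, giving V_DS = V_DD − I_D R_D = 3.24 − 3.88 × 0.931 = -0.377 V.
But -0.377 V < V_ov = 1 V, so the device is actually in triode.
In triode I_D = k_n[V_ov V_DS − ½ V_DS²] and I_D = (V_DD − V_DS)/R_D. Equating: 3.62 V_DS² − 8.234 V_DS + 3.24 = 0, giving V_DS = 0.506 V (the root below V_ov).
I_D = (3.24 − 0.506) / 0.931 = 2.94 mA.

I_D = 2.94 mA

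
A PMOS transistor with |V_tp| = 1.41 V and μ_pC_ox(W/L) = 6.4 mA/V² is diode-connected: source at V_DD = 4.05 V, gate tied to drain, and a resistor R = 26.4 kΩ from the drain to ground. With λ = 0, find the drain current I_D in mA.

With gate tied to drain, V_SG = V_SD ≥ V_SG − |V_tp|, so the device is in saturation.
KCL at the drain: ½ k_p (V_SG − |V_tp|)² = (V_DD − V_SG)/R.
Let x = V_SG − 1.41. Then 84.5 x² + x − 2.64 = 0, giving x = 0.171 V (positive root), so V_SG = 1.58 V.
I_D = (V_DD − V_SG)/R = (4.05 − 1.58) / 26.4 = 0.0935 mA.

I_D = 0.0935 mA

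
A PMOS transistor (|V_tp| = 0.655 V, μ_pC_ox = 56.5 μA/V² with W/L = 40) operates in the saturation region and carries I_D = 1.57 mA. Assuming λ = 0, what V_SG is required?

V_SG = 1.83 V

k_p = μ_pC_ox · (W/L) = 2.26 mA/V².
In saturation I_D = ½ k_p (V_SG − |V_tp|)², so V_SG − |V_tp| = √(2 I_D / k_p) = √(2 × 1.57 / 2.26) = 1.18 V.
V_SG = 0.655 + 1.18 = 1.83 V.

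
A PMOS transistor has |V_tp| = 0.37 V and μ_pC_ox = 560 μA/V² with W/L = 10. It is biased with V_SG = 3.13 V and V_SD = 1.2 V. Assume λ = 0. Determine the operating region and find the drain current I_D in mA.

k_p = μ_pC_ox · (W/L) = 5.6 mA/V².
V_ov = V_SG − |V_tp| = 3.13 − 0.37 = 2.76 V.
Since V_SD = 1.2 V < V_ov = 2.76 V, the device is in the triode region.
I_D = k_p [V_ov · V_SD − ½ V_SD²] = 5.6 × [2.76 × 1.2 − 0.5 × 1.2²] = 14.5 mA.

Triode; I_D = 14.5 mA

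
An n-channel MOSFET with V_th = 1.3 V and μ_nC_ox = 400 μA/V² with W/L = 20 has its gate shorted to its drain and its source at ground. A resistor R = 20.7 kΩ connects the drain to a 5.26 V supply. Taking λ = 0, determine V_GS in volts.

With gate tied to drain, V_GS = V_DS ≥ V_GS − V_th, so the device is in saturation.
k_n = μ_nC_ox · (W/L) = 8 mA/V².
KCL at the drain: ½ k_n (V_GS − V_th)² = (V_DD − V_GS)/R.
Let x = V_GS − 1.3. Then 82.8 x² + x − 3.96 = 0, giving x = 0.213 V (positive root), so V_GS = 1.51 V.
I_D = (V_DD − V_GS)/R = (5.26 − 1.51) / 20.7 = 0.181 mA.

V_GS = 1.51 V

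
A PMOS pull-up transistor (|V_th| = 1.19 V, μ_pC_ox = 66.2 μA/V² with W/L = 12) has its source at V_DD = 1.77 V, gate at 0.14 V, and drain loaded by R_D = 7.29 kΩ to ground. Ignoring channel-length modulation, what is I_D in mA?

V_SG = V_DD − V_G = 1.77 − 0.14 = 1.63 V, so V_ov = 1.63 − 1.19 = 0.44 V.
k_p = μ_pC_ox · (W/L) = 0.7944 mA/V².
Assume saturation: I_D = ½ k_p V_ov² = 0.5 × 0.7944 × 0.44² = 0.0769 mA, giving V_SD = V_DD − I_D R_D = 1.77 − 0.0769 × 7.29 = 1.21 V.
V_SD = 1.21 V ≥ V_ov = 0.44 V, confirming saturation.

I_D = 0.0769 mA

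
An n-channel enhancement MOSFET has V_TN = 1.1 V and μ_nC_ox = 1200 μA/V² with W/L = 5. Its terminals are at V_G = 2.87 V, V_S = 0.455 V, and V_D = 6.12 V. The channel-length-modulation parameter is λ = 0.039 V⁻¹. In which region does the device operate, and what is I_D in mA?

Saturation; I_D = 6.33 mA

V_GS = V_G − V_S = 2.87 − 0.455 = 2.42 V; V_DS = V_D − V_S = 6.12 − 0.455 = 5.67 V.
k_n = μ_nC_ox · (W/L) = 6 mA/V².
V_ov = V_GS − V_TN = 2.42 − 1.1 = 1.31 V.
Since V_DS = 5.67 V ≥ V_ov = 1.31 V, the device is in saturation.
I_D = ½ k_n V_ov² (1 + λ V_DS) = 0.5 × 6 × 1.31² × (1 + 0.039 × 5.67) = 6.33 mA.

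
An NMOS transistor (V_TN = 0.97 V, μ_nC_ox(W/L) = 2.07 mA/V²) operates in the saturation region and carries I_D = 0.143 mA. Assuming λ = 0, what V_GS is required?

V_GS = 1.34 V

In saturation I_D = ½ k_n (V_GS − V_TN)², so V_GS − V_TN = √(2 I_D / k_n) = √(2 × 0.143 / 2.07) = 0.372 V.
V_GS = 0.97 + 0.372 = 1.34 V.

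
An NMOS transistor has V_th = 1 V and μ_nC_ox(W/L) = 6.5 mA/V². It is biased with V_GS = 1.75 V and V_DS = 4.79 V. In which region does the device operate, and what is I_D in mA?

Saturation; I_D = 1.83 mA

V_ov = V_GS − V_th = 1.75 − 1 = 0.75 V.
Since V_DS = 4.79 V ≥ V_ov = 0.75 V, the device is in saturation.
I_D = ½ k_n V_ov² = 0.5 × 6.5 × 0.75² = 1.83 mA.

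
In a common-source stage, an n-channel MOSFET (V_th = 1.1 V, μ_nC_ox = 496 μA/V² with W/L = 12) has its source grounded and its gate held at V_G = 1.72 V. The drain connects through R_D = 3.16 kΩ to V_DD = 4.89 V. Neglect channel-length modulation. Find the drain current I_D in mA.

I_D = 1.14 mA

V_GS = V_G = 1.72 V, so V_ov = 1.72 − 1.1 = 0.62 V.
k_n = μ_nC_ox · (W/L) = 5.952 mA/V².
Assume saturation: I_D = ½ k_n V_ov² = 0.5 × 5.952 × 0.62² = 1.14 mA, giving V_DS = V_DD − I_D R_D = 4.89 − 1.14 × 3.16 = 1.28 V.
V_DS = 1.28 V ≥ V_ov = 0.62 V, confirming saturation.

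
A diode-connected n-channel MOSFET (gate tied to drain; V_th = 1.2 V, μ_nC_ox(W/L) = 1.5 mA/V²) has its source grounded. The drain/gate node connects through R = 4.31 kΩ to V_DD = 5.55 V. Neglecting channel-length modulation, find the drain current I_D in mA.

I_D = 0.774 mA

With gate tied to drain, V_GS = V_DS ≥ V_GS − V_th, so the device is in saturation.
KCL at the drain: ½ k_n (V_GS − V_th)² = (V_DD − V_GS)/R.
Let x = V_GS − 1.2. Then 3.23 x² + x − 4.35 = 0, giving x = 1.02 V (positive root), so V_GS = 2.22 V.
I_D = (V_DD − V_GS)/R = (5.55 − 2.22) / 4.31 = 0.774 mA.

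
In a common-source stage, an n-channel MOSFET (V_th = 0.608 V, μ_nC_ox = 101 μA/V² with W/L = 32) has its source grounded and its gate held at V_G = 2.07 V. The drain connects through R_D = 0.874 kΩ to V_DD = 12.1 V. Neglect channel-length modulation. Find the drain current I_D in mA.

I_D = 3.45 mA

V_GS = V_G = 2.07 V, so V_ov = 2.07 − 0.608 = 1.46 V.
k_n = μ_nC_ox · (W/L) = 3.232 mA/V².
Assume saturation: I_D = ½ k_n V_ov² = 0.5 × 3.232 × 1.46² = 3.45 mA, giving V_DS = V_DD − I_D R_D = 12.1 − 3.45 × 0.874 = 9.08 V.
V_DS = 9.08 V ≥ V_ov = 1.46 V, confirming saturation.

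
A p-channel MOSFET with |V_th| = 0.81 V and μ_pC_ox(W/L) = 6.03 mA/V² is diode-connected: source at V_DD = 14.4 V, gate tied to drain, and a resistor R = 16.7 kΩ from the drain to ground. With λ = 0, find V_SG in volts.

V_SG = 1.32 V

With gate tied to drain, V_SG = V_SD ≥ V_SG − |V_th|, so the device is in saturation.
KCL at the drain: ½ k_p (V_SG − |V_th|)² = (V_DD − V_SG)/R.
Let x = V_SG − 0.81. Then 50.4 x² + x − 13.59 = 0, giving x = 0.51 V (positive root), so V_SG = 1.32 V.
I_D = (V_DD − V_SG)/R = (14.4 − 1.32) / 16.7 = 0.783 mA.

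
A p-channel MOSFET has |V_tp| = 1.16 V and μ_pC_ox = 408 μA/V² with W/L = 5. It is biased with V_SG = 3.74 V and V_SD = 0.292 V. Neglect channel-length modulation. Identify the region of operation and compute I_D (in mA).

Triode; I_D = 1.45 mA

k_p = μ_pC_ox · (W/L) = 2.04 mA/V².
V_ov = V_SG − |V_tp| = 3.74 − 1.16 = 2.58 V.
Since V_SD = 0.292 V < V_ov = 2.58 V, the device is in the triode region.
I_D = k_p [V_ov · V_SD − ½ V_SD²] = 2.04 × [2.58 × 0.292 − 0.5 × 0.292²] = 1.45 mA.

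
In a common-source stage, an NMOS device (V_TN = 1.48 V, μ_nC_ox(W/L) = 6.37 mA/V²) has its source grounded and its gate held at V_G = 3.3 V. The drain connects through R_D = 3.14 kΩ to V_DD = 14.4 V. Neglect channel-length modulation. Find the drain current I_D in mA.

V_GS = V_G = 3.3 V, so V_ov = 3.3 − 1.48 = 1.82 V.
Assume saturation: I_D = ½ k_n V_ov² = 0.5 × 6.37 × 1.82² = 10.5 mA, giving V_DS = V_DD − I_D R_D = 14.4 − 10.5 × 3.14 = -18.7 V.
But -18.7 V < V_ov = 1.82 V, so the device is actually in triode.
In triode I_D = k_n[V_ov V_DS − ½ V_DS²] and I_D = (V_DD − V_DS)/R_D. Equating: 10 V_DS² − 37.4 V_DS + 14.4 = 0, giving V_DS = 0.436 V (the root below V_ov).
I_D = (14.4 − 0.436) / 3.14 = 4.45 mA.

I_D = 4.45 mA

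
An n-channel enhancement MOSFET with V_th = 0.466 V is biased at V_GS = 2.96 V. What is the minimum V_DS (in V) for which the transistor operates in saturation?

V_DS,sat = 2.49 V

The boundary between triode and saturation is V_DS = V_GS − V_th = V_ov.
V_ov = 2.96 − 0.466 = 2.49 V.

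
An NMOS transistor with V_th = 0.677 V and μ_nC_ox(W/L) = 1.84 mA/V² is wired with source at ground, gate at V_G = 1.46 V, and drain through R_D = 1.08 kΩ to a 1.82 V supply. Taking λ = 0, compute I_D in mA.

I_D = 0.564 mA

V_GS = V_G = 1.46 V, so V_ov = 1.46 − 0.677 = 0.783 V.
Assume saturation: I_D = ½ k_n V_ov² = 0.5 × 1.84 × 0.783² = 0.564 mA, giving V_DS = V_DD − I_D R_D = 1.82 − 0.564 × 1.08 = 1.21 V.
V_DS = 1.21 V ≥ V_ov = 0.783 V, confirming saturation.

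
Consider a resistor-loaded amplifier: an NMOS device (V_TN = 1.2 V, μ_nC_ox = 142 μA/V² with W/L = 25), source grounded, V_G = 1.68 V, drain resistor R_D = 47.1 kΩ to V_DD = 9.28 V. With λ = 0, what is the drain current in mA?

I_D = 0.194 mA

V_GS = V_G = 1.68 V, so V_ov = 1.68 − 1.2 = 0.48 V.
k_n = μ_nC_ox · (W/L) = 3.55 mA/V².
Assume saturation: I_D = ½ k_n V_ov² = 0.5 × 3.55 × 0.48² = 0.409 mA, giving V_DS = V_DD − I_D R_D = 9.28 − 0.409 × 47.1 = -9.98 V.
But -9.98 V < V_ov = 0.48 V, so the device is actually in triode.
In triode I_D = k_n[V_ov V_DS − ½ V_DS²] and I_D = (V_DD − V_DS)/R_D. Equating: 83.6 V_DS² − 81.26 V_DS + 9.28 = 0, giving V_DS = 0.132 V (the root below V_ov).
I_D = (9.28 − 0.132) / 47.1 = 0.194 mA.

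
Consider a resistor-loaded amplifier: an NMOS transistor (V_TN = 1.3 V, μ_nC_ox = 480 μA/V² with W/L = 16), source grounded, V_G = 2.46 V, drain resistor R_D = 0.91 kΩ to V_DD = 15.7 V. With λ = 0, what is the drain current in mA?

I_D = 5.17 mA

V_GS = V_G = 2.46 V, so V_ov = 2.46 − 1.3 = 1.16 V.
k_n = μ_nC_ox · (W/L) = 7.68 mA/V².
Assume saturation: I_D = ½ k_n V_ov² = 0.5 × 7.68 × 1.16² = 5.17 mA, giving V_DS = V_DD − I_D R_D = 15.7 − 5.17 × 0.91 = 11 V.
V_DS = 11 V ≥ V_ov = 1.16 V, confirming saturation.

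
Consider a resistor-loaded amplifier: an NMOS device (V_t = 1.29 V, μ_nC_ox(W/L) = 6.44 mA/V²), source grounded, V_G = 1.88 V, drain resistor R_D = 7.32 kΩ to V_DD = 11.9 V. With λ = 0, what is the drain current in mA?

V_GS = V_G = 1.88 V, so V_ov = 1.88 − 1.29 = 0.59 V.
Assume saturation: I_D = ½ k_n V_ov² = 0.5 × 6.44 × 0.59² = 1.12 mA, giving V_DS = V_DD − I_D R_D = 11.9 − 1.12 × 7.32 = 3.7 V.
V_DS = 3.7 V ≥ V_ov = 0.59 V, confirming saturation.

I_D = 1.12 mA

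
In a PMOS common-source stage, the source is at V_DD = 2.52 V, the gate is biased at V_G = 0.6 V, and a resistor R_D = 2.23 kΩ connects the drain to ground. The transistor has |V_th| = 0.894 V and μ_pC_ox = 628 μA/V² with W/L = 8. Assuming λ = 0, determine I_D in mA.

V_SG = V_DD − V_G = 2.52 − 0.6 = 1.92 V, so V_ov = 1.92 − 0.894 = 1.03 V.
k_p = μ_pC_ox · (W/L) = 5.024 mA/V².
Assume saturation: I_D = ½ k_p V_ov² = 0.5 × 5.024 × 1.03² = 2.64 mA, giving V_SD = V_DD − I_D R_D = 2.52 − 2.64 × 2.23 = -3.38 V.
But -3.38 V < V_ov = 1.03 V, so the device is actually in triode.
In triode I_D = k_p[V_ov V_SD − ½ V_SD²] and I_D = (V_DD − V_SD)/R_D. Equating: 5.6 V_SD² − 12.49 V_SD + 2.52 = 0, giving V_SD = 0.224 V (the root below V_ov).
I_D = (2.52 − 0.224) / 2.23 = 1.03 mA.

I_D = 1.03 mA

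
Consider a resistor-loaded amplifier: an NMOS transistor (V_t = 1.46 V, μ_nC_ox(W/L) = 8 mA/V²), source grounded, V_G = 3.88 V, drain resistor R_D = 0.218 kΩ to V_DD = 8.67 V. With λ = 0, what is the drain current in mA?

I_D = 23.4 mA

V_GS = V_G = 3.88 V, so V_ov = 3.88 − 1.46 = 2.42 V.
Assume saturation: I_D = ½ k_n V_ov² = 0.5 × 8 × 2.42² = 23.4 mA, giving V_DS = V_DD − I_D R_D = 8.67 − 23.4 × 0.218 = 3.56 V.
V_DS = 3.56 V ≥ V_ov = 2.42 V, confirming saturation.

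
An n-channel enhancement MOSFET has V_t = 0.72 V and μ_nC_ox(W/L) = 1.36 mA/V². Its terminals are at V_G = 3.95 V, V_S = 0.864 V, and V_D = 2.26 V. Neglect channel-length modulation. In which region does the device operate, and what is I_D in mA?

Triode; I_D = 3.17 mA

V_GS = V_G − V_S = 3.95 − 0.864 = 3.09 V; V_DS = V_D − V_S = 2.26 − 0.864 = 1.4 V.
V_ov = V_GS − V_t = 3.09 − 0.72 = 2.37 V.
Since V_DS = 1.4 V < V_ov = 2.37 V, the device is in the triode region.
I_D = k_n [V_ov · V_DS − ½ V_DS²] = 1.36 × [2.37 × 1.4 − 0.5 × 1.4²] = 3.17 mA.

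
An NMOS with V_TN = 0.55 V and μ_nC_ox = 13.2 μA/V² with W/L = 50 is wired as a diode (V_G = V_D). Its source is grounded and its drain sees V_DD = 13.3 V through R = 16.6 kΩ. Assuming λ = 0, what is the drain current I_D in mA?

I_D = 0.682 mA

With gate tied to drain, V_GS = V_DS ≥ V_GS − V_TN, so the device is in saturation.
k_n = μ_nC_ox · (W/L) = 0.66 mA/V².
KCL at the drain: ½ k_n (V_GS − V_TN)² = (V_DD − V_GS)/R.
Let x = V_GS − 0.55. Then 5.48 x² + x − 12.75 = 0, giving x = 1.44 V (positive root), so V_GS = 1.99 V.
I_D = (V_DD − V_GS)/R = (13.3 − 1.99) / 16.6 = 0.682 mA.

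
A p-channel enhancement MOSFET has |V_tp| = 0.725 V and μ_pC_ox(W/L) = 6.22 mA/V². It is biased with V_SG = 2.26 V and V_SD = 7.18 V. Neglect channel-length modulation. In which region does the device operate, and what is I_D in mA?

Saturation; I_D = 7.33 mA

V_ov = V_SG − |V_tp| = 2.26 − 0.725 = 1.53 V.
Since V_SD = 7.18 V ≥ V_ov = 1.53 V, the device is in saturation.
I_D = ½ k_p V_ov² = 0.5 × 6.22 × 1.53² = 7.33 mA.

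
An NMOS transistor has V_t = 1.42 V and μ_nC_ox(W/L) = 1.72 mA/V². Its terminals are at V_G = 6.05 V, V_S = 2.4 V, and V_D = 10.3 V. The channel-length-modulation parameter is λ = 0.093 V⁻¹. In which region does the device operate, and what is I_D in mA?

Saturation; I_D = 7.42 mA

V_GS = V_G − V_S = 6.05 − 2.4 = 3.65 V; V_DS = V_D − V_S = 10.3 − 2.4 = 7.9 V.
V_ov = V_GS − V_t = 3.65 − 1.42 = 2.23 V.
Since V_DS = 7.9 V ≥ V_ov = 2.23 V, the device is in saturation.
I_D = ½ k_n V_ov² (1 + λ V_DS) = 0.5 × 1.72 × 2.23² × (1 + 0.093 × 7.9) = 7.42 mA.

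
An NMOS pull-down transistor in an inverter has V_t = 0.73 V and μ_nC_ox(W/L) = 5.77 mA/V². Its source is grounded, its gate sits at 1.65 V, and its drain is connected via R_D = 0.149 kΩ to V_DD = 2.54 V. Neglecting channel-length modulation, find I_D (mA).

V_GS = V_G = 1.65 V, so V_ov = 1.65 − 0.73 = 0.92 V.
Assume saturation: I_D = ½ k_n V_ov² = 0.5 × 5.77 × 0.92² = 2.44 mA, giving V_DS = V_DD − I_D R_D = 2.54 − 2.44 × 0.149 = 2.18 V.
V_DS = 2.18 V ≥ V_ov = 0.92 V, confirming saturation.

I_D = 2.44 mA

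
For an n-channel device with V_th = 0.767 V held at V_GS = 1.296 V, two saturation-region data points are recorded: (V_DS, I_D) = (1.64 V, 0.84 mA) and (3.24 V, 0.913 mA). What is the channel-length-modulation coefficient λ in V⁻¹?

With V_GS fixed, I_D ∝ (1 + λ V_DS) in saturation, so I_D2/I_D1 = (1 + λ V_DS2)/(1 + λ V_DS1).
0.913/0.84 = 1.087 = (1 + 3.24 λ)/(1 + 1.64 λ).
Solving: λ (I_D1 V_DS2 − I_D2 V_DS1) = I_D2 − I_D1, so λ = (0.913 − 0.84) / (0.84 × 3.24 − 0.913 × 1.64) = 0.073 / 1.22 = 0.0596 V⁻¹.

λ = 0.0596 V⁻¹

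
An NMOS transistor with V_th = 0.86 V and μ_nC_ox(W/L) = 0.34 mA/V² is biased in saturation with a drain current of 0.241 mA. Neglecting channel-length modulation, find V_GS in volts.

In saturation I_D = ½ k_n (V_GS − V_th)², so V_GS − V_th = √(2 I_D / k_n) = √(2 × 0.241 / 0.34) = 1.19 V.
V_GS = 0.86 + 1.19 = 2.05 V.

V_GS = 2.05 V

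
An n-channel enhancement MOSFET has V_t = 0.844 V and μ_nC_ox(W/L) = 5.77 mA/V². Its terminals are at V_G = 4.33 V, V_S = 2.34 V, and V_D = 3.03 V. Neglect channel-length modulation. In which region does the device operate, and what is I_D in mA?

Triode; I_D = 3.19 mA

V_GS = V_G − V_S = 4.33 − 2.34 = 1.99 V; V_DS = V_D − V_S = 3.03 − 2.34 = 0.69 V.
V_ov = V_GS − V_t = 1.99 − 0.844 = 1.15 V.
Since V_DS = 0.69 V < V_ov = 1.15 V, the device is in the triode region.
I_D = k_n [V_ov · V_DS − ½ V_DS²] = 5.77 × [1.15 × 0.69 − 0.5 × 0.69²] = 3.19 mA.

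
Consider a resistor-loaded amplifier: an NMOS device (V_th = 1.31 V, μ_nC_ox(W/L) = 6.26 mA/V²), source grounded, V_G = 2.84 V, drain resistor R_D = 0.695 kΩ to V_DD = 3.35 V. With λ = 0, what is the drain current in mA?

I_D = 4.08 mA

V_GS = V_G = 2.84 V, so V_ov = 2.84 − 1.31 = 1.53 V.
Assume saturation: I_D = ½ k_n V_ov² = 0.5 × 6.26 × 1.53² = 7.33 mA, giving V_DS = V_DD − I_D R_D = 3.35 − 7.33 × 0.695 = -1.74 V.
But -1.74 V < V_ov = 1.53 V, so the device is actually in triode.
In triode I_D = k_n[V_ov V_DS − ½ V_DS²] and I_D = (V_DD − V_DS)/R_D. Equating: 2.18 V_DS² − 7.657 V_DS + 3.35 = 0, giving V_DS = 0.512 V (the root below V_ov).
I_D = (3.35 − 0.512) / 0.695 = 4.08 mA.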